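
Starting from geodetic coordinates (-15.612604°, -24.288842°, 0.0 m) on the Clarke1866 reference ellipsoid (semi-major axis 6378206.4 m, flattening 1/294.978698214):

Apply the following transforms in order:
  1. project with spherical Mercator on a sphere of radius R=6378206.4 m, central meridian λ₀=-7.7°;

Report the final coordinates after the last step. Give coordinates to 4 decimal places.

E=-1846681.5377 m, N=-1759922.3804 m

start: φ=-15.612604°, λ=-24.288842°, h=0.000 m
→ merc (R=6378206.4, λ₀=-7.7°): E=-1846681.5377, N=-1759922.3804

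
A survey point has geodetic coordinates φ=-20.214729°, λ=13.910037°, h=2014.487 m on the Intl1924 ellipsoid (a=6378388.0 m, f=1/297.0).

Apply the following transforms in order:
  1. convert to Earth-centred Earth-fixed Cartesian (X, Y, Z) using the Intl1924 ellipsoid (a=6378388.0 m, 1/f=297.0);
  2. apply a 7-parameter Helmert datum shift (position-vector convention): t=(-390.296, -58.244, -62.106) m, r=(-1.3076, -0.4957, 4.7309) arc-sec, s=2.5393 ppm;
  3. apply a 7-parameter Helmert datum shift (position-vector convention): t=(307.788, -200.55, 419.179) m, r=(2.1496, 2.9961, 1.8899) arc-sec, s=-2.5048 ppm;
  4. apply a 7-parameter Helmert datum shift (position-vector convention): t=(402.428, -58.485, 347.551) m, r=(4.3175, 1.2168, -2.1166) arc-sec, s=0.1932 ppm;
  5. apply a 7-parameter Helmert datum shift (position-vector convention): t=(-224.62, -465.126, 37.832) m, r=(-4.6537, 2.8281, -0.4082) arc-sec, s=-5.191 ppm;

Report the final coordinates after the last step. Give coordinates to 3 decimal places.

X=5814114.053 m, Y=1439267.822 m, Z=-2190170.829 m

start: φ=-20.214729°, λ=13.910037°, h=2014.487 m
→ ECEF (a=6378388.000, f=1/297.0): X=5814145.7140, Y=1439936.5371, Z=-2190743.1953
→ Helmert 7p (PV): X=5813742.4202, Y=1440001.4153, Z=-2190806.0199
→ Helmert 7p (PV): X=5813990.6295, Y=1439873.3582, Z=-2190450.7937
→ Helmert 7p (PV): X=5814396.0342, Y=1439801.3409, Z=-2190107.8247
→ Helmert 7p (PV): X=5814114.0526, Y=1439267.8217, Z=-2190170.8290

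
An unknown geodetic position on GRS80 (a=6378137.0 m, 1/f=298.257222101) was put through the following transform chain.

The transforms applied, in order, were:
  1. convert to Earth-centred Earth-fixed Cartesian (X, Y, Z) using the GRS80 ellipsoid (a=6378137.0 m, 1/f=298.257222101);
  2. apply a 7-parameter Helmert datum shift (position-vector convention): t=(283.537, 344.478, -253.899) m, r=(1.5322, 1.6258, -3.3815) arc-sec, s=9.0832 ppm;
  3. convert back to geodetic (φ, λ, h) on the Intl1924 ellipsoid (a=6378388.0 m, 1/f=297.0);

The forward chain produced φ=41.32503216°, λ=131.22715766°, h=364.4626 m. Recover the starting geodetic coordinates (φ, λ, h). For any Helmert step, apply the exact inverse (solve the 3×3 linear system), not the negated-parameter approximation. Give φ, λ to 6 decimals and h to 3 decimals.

φ=41.325746°, λ=131.233407°, h=631.053 m

start: φ=41.325032°, λ=131.227158°, h=364.463 m
→ ECEF (a=6378388.000, f=1/297.0): X=-3161657.4246, Y=3608080.0452, Z=4189910.8474
→ Helmert⁻¹: X=-3162004.4121, Y=3607682.0851, Z=4190074.9645
→ geod (Bowring, a=6378137.000): φ=41.32574600°, λ=131.23340700°, h=631.0530 m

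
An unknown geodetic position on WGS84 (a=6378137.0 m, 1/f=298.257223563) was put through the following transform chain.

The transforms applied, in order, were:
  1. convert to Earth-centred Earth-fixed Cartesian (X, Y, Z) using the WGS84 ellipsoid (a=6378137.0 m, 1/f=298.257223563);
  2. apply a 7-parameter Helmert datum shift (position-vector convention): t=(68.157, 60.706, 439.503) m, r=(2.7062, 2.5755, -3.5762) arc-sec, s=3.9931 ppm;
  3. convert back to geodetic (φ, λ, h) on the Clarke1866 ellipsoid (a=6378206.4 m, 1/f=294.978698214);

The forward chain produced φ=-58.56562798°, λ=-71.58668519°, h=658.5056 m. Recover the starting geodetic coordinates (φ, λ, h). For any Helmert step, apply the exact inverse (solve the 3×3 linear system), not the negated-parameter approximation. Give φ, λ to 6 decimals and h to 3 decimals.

start: φ=-58.565628°, λ=-71.586685°, h=658.506 m
→ ECEF (a=6378206.400, f=1/294.978698214): X=1053406.5240, Y=-3164201.5847, Z=-5419221.8003
→ Helmert⁻¹: X=1053456.6943, Y=-3164302.4959, Z=-5419584.9925
→ geod (Bowring, a=6378137.000): φ=-58.56457000°, λ=-71.58641500°, h=922.9480 m

φ=-58.564570°, λ=-71.586415°, h=922.948 m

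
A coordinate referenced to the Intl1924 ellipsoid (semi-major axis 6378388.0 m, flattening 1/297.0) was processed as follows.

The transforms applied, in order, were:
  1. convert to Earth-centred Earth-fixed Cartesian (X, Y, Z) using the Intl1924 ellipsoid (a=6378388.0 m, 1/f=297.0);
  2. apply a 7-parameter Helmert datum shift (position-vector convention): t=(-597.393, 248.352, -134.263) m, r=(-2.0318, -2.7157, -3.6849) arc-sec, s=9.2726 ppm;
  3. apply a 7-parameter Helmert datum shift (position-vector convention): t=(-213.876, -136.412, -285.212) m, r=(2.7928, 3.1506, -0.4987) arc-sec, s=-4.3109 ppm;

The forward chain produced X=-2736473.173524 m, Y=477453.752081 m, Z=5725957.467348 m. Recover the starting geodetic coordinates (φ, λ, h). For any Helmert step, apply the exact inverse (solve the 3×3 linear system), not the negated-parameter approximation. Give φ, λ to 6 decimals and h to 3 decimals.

φ=64.280218°, λ=170.102963°, h=3188.256 m

start: X=-2736473.1735, Y=477453.7521, Z=5725957.4673 m
→ Helmert⁻¹: X=-2736359.7136, Y=477663.1394, Z=5726219.1006
→ Helmert⁻¹: X=-2735670.0867, Y=477305.0810, Z=5726340.9856
→ geod (Bowring, a=6378388.000): φ=64.28021800°, λ=170.10296300°, h=3188.2560 m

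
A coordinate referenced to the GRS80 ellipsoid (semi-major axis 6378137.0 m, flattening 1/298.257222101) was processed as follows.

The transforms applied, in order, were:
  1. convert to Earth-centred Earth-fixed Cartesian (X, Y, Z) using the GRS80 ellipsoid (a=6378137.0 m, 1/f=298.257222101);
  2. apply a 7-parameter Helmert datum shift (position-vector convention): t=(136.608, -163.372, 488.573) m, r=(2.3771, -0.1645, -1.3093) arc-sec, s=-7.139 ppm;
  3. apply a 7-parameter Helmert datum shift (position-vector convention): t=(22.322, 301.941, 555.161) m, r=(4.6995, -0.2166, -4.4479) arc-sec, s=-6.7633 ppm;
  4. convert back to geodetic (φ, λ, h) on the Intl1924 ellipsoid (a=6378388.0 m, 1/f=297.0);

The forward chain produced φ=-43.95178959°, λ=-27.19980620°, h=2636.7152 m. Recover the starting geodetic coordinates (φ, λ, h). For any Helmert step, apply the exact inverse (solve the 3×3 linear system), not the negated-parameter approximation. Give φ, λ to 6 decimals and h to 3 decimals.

start: φ=-43.951790°, λ=-27.199806°, h=2636.715 m
→ ECEF (a=6378388.000, f=1/297.0): X=4092484.4625, Y=-2103233.8246, Z=-4406144.7352
→ Helmert⁻¹: X=4092530.5530, Y=-2103562.1423, Z=-4406686.0707
→ Helmert⁻¹: X=4092432.9979, Y=-2103438.5998, Z=-4407185.1294
→ geod (Bowring, a=6378137.000): φ=-43.95740700°, λ=-27.20236700°, h=3600.3340 m

φ=-43.957407°, λ=-27.202367°, h=3600.334 m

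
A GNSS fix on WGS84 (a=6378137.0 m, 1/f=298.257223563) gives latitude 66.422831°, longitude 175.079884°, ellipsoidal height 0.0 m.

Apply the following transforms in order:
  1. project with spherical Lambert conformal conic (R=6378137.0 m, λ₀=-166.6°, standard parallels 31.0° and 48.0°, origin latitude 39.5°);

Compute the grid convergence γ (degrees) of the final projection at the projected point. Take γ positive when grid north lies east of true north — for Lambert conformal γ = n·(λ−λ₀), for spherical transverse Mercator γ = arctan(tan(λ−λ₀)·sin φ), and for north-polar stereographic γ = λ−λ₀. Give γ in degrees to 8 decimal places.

-11.69631070

start: φ=66.422831°, λ=175.079884°, h=0.000 m
→ into lcc (λ₀=-166.6°): φ=66.42283100°, λ−λ₀=-18.32011600°
convergence γ = -11.69631070°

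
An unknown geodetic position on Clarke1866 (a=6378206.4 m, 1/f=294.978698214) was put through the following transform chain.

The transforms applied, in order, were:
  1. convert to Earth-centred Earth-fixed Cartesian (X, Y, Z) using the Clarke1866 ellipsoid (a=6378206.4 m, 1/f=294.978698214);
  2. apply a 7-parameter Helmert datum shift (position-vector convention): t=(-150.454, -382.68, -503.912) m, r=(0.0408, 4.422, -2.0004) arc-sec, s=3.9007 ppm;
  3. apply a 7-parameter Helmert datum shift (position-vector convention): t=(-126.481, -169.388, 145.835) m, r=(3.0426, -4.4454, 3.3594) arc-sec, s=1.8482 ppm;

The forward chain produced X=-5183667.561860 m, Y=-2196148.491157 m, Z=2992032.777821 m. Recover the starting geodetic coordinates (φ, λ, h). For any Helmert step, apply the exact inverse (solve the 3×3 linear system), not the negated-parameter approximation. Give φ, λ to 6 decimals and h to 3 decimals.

start: X=-5183667.5619, Y=-2196148.4912, Z=2992032.7778 m
→ Helmert⁻¹: X=-5183502.7802, Y=-2195846.4865, Z=2992025.5184
→ Helmert⁻¹: X=-5183374.9677, Y=-2195504.9203, Z=2992407.0682
→ geod (Bowring, a=6378206.400): φ=28.15616000°, λ=-157.04410300°, h=1693.6510 m

φ=28.156160°, λ=-157.044103°, h=1693.651 m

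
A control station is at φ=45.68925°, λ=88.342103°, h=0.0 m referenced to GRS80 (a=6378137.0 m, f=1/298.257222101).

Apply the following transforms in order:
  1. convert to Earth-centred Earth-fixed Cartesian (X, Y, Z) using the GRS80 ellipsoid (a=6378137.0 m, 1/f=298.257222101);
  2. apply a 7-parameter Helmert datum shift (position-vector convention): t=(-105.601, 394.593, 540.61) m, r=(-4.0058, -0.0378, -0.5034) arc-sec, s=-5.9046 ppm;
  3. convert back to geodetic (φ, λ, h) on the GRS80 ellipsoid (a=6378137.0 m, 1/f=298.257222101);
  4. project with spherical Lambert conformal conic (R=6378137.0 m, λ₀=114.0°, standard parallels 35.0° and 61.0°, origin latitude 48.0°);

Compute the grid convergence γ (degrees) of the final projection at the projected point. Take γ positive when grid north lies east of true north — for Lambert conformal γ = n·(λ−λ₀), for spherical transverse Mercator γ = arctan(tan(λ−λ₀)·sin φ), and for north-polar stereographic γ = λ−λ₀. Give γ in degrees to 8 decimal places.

-19.23640035

start: φ=45.689250°, λ=88.342103°, h=0.000 m
→ ECEF (a=6378137.000, f=1/298.257222101): X=129125.1881, Y=4461232.1360, Z=4541187.2490
→ Helmert 7p (PV): X=129028.8803, Y=4461688.2645, Z=4541614.4292
→ geod (Bowring, a=6378137.000): φ=45.68901743°, λ=88.34350812°, h=622.2233 m
→ into lcc (λ₀=114.0°): φ=45.68901743°, λ−λ₀=-25.65649188°
convergence γ = -19.23640035°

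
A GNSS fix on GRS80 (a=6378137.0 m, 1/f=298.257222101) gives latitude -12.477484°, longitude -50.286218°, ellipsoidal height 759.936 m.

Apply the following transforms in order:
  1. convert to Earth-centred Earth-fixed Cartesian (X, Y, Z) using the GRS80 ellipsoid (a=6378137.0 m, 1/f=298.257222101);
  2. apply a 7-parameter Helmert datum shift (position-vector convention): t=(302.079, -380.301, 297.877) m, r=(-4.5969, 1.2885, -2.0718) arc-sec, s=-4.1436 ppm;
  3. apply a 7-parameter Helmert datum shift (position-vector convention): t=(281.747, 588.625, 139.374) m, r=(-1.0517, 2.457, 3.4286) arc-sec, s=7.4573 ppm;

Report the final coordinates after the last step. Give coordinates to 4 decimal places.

X=3980773.3533 m, Y=-4791610.6637 m, Z=-1368695.7080 m

start: φ=-12.477484°, λ=-50.286218°, h=759.936 m
→ ECEF (a=6378137.000, f=1/298.257222101): X=3980169.6665, Y=-4791791.7983, Z=-1369187.3732
→ Helmert 7p (PV): X=3980398.5699, Y=-4792222.7363, Z=-1368801.8948
→ Helmert 7p (PV): X=3980773.3533, Y=-4791610.6637, Z=-1368695.7080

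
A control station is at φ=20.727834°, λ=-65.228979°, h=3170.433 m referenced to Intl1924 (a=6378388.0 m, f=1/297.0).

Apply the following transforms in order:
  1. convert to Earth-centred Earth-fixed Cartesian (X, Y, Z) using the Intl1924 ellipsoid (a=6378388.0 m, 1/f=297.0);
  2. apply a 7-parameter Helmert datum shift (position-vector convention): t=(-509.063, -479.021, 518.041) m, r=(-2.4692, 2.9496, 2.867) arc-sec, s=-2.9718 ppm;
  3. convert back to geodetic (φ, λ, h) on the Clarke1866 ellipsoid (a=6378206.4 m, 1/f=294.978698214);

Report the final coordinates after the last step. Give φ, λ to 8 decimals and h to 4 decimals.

φ=20.73265450°, λ=-65.23415605°, h=3742.1487 m

start: φ=20.727834°, λ=-65.228979°, h=3170.433 m
→ ECEF (a=6378388.000, f=1/297.0): X=2501809.7794, Y=-5421612.3330, Z=2244388.4370
→ Helmert 7p (PV): X=2501400.7344, Y=-5422013.6004, Z=2244928.9342
→ geod (Bowring, a=6378206.400): φ=20.73265450°, λ=-65.23415605°, h=3742.1487 m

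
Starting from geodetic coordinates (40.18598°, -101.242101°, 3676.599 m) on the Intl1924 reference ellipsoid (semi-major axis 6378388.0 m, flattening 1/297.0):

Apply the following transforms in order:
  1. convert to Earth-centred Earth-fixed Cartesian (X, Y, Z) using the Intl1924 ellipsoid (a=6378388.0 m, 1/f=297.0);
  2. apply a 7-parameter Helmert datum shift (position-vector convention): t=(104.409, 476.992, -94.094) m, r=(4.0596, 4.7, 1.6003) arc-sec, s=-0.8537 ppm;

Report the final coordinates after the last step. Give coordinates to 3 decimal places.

X=-951620.430 m, Y=-4788361.148 m, Z=4096054.177 m

start: φ=40.185980°, λ=-101.242101°, h=3676.599 m
→ ECEF (a=6378388.000, f=1/297.0): X=-951856.1421, Y=-4788754.2231, Z=4096224.3283
→ Helmert 7p (PV): X=-951620.4296, Y=-4788361.1477, Z=4096054.1768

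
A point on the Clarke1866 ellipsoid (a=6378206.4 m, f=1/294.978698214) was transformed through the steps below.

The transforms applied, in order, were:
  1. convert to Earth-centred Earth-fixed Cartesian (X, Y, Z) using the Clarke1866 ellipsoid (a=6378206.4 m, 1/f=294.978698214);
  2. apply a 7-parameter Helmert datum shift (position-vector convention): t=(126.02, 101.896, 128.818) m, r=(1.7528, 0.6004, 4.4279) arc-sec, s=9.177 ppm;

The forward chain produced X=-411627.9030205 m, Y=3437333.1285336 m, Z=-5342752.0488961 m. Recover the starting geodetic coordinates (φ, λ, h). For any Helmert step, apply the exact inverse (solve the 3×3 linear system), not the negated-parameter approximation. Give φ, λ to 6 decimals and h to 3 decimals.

φ=-57.237382°, λ=96.829647°, h=3342.432 m

start: X=-411627.9030, Y=3437333.1285, Z=-5342752.0489 m
→ Helmert⁻¹: X=-411660.8065, Y=3437163.1239, Z=-5342862.2424
→ geod (Bowring, a=6378206.400): φ=-57.23738200°, λ=96.82964700°, h=3342.4320 m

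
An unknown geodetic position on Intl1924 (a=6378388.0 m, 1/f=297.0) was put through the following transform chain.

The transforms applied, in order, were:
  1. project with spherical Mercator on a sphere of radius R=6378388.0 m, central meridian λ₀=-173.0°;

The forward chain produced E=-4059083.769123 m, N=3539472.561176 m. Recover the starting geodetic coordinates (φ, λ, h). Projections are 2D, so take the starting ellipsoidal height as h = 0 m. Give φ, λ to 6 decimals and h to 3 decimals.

start: E=-4059083.7691, N=3539472.5612 m
→ merc⁻¹: φ=30.27799100°, λ=150.53806500°

φ=30.277991°, λ=150.538065°, h=0.000 m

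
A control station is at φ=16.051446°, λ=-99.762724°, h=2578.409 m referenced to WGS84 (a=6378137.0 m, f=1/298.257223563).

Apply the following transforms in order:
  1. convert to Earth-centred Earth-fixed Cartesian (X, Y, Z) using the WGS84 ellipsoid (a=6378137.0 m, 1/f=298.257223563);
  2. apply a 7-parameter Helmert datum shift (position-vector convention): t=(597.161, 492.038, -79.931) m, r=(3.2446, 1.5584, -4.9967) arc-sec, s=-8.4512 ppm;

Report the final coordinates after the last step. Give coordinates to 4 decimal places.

start: φ=16.051446°, λ=-99.762724°, h=2578.409 m
→ ECEF (a=6378137.000, f=1/298.257223563): X=-1040051.7864, Y=-6044701.6958, Z=1752912.6546
→ Helmert 7p (PV): X=-1039579.0218, Y=-6044160.9516, Z=1752730.6833

X=-1039579.0218 m, Y=-6044160.9516 m, Z=1752730.6833 m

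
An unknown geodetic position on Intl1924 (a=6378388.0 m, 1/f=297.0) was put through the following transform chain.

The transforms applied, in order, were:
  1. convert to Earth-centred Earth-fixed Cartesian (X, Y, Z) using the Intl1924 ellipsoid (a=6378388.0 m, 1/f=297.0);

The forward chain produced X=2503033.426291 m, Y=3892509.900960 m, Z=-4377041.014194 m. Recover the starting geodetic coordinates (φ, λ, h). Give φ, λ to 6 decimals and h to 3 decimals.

φ=-43.597630°, λ=57.257425°, h=1653.677 m

start: X=2503033.4263, Y=3892509.9010, Z=-4377041.0142 m
→ geod (Bowring, a=6378388.000): φ=-43.59763000°, λ=57.25742500°, h=1653.6770 m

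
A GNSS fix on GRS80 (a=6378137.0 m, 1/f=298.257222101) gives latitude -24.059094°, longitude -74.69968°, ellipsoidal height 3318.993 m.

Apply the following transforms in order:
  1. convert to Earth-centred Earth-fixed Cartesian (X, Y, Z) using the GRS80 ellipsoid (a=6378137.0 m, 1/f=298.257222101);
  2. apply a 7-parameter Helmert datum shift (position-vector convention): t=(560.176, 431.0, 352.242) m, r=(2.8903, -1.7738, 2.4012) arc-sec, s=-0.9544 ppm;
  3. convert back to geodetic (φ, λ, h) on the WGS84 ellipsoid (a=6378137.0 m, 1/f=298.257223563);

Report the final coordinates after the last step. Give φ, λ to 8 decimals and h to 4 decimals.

start: φ=-24.059094°, λ=-74.699680°, h=3318.993 m
→ ECEF (a=6378137.000, f=1/298.257222101): X=1538493.7962, Y=-5623662.7499, Z=-2585614.4423
→ Helmert 7p (PV): X=1539140.2061, Y=-5623172.2415, Z=-2585325.3040
→ geod (Bowring, a=6378137.000): φ=-24.05782429°, λ=-74.69228037°, h=2924.8981 m

φ=-24.05782429°, λ=-74.69228037°, h=2924.8981 m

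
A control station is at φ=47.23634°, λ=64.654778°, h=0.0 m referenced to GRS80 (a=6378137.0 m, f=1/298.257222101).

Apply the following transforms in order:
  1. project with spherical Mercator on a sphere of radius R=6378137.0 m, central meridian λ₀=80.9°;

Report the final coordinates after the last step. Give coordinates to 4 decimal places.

E=-1808409.8409 m, N=5980736.4589 m

start: φ=47.236340°, λ=64.654778°, h=0.000 m
→ merc (R=6378137.0, λ₀=80.9°): E=-1808409.8409, N=5980736.4589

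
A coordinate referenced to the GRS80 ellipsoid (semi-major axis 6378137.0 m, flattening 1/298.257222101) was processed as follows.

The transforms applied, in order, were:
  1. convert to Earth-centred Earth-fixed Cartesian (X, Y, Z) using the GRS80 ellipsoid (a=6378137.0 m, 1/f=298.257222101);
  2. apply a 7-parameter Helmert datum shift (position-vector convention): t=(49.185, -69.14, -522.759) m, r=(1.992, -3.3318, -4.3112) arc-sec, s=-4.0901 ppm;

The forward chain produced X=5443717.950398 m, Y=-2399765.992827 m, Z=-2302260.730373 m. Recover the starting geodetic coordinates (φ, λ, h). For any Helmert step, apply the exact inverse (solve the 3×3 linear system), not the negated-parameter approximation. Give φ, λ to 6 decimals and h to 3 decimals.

start: X=5443717.9504, Y=-2399765.9928, Z=-2302260.7304 m
→ Helmert⁻¹: X=5443704.0045, Y=-2399615.1172, Z=-2301812.1438
→ geod (Bowring, a=6378137.000): φ=-21.28202600°, λ=-23.78815300°, h=3562.8690 m

φ=-21.282026°, λ=-23.788153°, h=3562.869 m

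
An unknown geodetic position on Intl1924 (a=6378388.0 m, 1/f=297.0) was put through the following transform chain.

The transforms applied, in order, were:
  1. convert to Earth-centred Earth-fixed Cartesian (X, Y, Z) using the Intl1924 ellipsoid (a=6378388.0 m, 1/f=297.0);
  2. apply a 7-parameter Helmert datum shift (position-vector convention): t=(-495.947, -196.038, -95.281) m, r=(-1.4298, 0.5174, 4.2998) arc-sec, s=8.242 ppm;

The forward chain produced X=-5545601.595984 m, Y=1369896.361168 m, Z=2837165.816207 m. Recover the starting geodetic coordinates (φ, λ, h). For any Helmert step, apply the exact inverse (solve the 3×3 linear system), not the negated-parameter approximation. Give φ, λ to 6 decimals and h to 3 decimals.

start: X=-5545601.5960, Y=1369896.3612, Z=2837165.8162 m
→ Helmert⁻¹: X=-5545038.5009, Y=1370177.0316, Z=2837233.3013
→ geod (Bowring, a=6378388.000): φ=26.56920500°, λ=166.12026600°, h=3553.8980 m

φ=26.569205°, λ=166.120266°, h=3553.898 m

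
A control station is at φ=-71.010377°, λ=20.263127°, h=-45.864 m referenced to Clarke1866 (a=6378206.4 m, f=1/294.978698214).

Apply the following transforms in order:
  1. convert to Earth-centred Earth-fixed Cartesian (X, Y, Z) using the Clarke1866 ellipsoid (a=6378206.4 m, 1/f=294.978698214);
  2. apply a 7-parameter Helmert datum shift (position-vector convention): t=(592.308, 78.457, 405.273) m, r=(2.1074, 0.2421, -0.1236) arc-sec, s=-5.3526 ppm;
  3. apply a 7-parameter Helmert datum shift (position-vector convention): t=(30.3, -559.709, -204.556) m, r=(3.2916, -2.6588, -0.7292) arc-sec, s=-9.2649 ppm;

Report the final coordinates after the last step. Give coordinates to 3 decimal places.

start: φ=-71.010377°, λ=20.263127°, h=-45.864 m
→ ECEF (a=6378206.400, f=1/294.978698214): X=1952907.7564, Y=720974.0766, Z=-6008432.0274
→ Helmert 7p (PV): X=1953482.9910, Y=721108.8919, Z=-6007989.5198
→ Helmert 7p (PV): X=1953575.1851, Y=720631.4713, Z=-6008101.7243

X=1953575.185 m, Y=720631.471 m, Z=-6008101.724 m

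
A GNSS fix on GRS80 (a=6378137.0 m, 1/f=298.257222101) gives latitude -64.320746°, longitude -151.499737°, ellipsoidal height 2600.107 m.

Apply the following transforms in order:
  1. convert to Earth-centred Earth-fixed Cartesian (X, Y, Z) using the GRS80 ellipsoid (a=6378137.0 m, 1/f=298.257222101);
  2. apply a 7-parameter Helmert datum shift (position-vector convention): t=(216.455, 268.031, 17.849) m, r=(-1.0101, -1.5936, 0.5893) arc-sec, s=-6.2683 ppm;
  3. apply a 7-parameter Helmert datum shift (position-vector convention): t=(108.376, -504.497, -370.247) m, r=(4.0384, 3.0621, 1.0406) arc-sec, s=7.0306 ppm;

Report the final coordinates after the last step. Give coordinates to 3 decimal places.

start: φ=-64.320746°, λ=-151.499737°, h=2600.107 m
→ ECEF (a=6378137.000, f=1/298.257222101): X=-2436538.4354, Y=-1322946.9123, Z=-5727642.9109
→ Helmert 7p (PV): X=-2436258.6764, Y=-1322705.5985, Z=-5727601.5053
→ Helmert 7p (PV): X=-2436245.7853, Y=-1323119.5460, Z=-5728001.7501

X=-2436245.785 m, Y=-1323119.546 m, Z=-5728001.750 m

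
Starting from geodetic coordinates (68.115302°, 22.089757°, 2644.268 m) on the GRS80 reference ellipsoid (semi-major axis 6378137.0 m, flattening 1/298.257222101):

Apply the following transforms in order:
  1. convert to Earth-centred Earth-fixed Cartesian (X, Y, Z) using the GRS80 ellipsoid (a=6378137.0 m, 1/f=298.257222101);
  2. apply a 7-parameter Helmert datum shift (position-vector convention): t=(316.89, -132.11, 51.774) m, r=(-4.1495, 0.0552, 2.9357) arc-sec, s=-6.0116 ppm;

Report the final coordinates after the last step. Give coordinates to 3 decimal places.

start: φ=68.115302°, λ=22.089757°, h=2644.268 m
→ ECEF (a=6378137.000, f=1/298.257222101): X=2210166.4948, Y=896995.3131, Z=5898352.3020
→ Helmert 7p (PV): X=2210458.9101, Y=897007.9256, Z=5898349.9809

X=2210458.910 m, Y=897007.926 m, Z=5898349.981 m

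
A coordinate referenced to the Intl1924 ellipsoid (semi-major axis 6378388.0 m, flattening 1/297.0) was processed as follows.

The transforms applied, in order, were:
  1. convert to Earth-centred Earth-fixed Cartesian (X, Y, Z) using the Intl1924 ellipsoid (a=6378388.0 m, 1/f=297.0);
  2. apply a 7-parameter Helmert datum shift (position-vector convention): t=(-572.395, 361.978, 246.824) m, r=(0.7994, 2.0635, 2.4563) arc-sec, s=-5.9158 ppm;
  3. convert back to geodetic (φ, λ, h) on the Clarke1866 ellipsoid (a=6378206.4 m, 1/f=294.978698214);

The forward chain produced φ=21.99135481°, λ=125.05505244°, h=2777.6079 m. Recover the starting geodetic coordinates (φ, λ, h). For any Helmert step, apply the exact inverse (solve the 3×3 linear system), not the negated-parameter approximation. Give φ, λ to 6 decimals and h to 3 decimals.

φ=21.989971°, λ=125.051984°, h=1941.093 m

start: φ=21.991355°, λ=125.055052°, h=2777.608 m
→ ECEF (a=6378206.400, f=1/294.978698214): X=-3399951.6567, Y=4845717.9044, Z=2374426.1190
→ Helmert⁻¹: X=-3399365.4213, Y=4845434.2732, Z=2374140.5536
→ geod (Bowring, a=6378388.000): φ=21.98997100°, λ=125.05198400°, h=1941.0930 m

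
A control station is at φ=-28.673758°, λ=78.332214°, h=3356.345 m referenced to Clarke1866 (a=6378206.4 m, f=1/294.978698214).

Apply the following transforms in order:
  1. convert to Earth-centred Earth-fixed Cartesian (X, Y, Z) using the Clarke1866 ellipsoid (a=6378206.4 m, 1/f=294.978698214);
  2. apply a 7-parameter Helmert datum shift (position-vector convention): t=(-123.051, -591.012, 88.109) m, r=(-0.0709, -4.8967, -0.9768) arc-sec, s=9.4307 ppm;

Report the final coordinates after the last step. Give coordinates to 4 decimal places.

X=1133185.2095 m, Y=5487002.4952 m, Z=-3043584.2939 m

start: φ=-28.673758°, λ=78.332214°, h=3356.345 m
→ ECEF (a=6378206.400, f=1/294.978698214): X=1133199.3292, Y=5487548.1685, Z=-3043668.7149
→ Helmert 7p (PV): X=1133185.2095, Y=5487002.4952, Z=-3043584.2939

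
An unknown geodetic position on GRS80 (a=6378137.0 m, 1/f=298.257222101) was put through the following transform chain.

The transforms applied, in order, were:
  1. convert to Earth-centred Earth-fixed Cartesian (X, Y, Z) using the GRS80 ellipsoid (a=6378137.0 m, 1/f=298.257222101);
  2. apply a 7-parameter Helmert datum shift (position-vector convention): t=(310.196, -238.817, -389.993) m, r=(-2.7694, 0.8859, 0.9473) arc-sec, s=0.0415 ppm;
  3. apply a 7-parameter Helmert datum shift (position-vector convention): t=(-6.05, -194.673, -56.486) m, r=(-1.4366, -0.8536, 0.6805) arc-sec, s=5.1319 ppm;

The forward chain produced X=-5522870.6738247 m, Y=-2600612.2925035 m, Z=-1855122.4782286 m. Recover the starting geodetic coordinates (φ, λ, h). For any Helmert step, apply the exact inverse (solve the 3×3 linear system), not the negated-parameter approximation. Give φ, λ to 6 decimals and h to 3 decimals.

φ=-17.007361°, λ=-154.790836°, h=3787.611 m

start: X=-5522870.6738, Y=-2600612.2925, Z=-1855122.4782 m
→ Helmert⁻¹: X=-5522852.5371, Y=-2600373.1336, Z=-1855051.7278
→ Helmert⁻¹: X=-5523166.4792, Y=-2600083.9405, Z=-1854720.2895
→ geod (Bowring, a=6378137.000): φ=-17.00736100°, λ=-154.79083600°, h=3787.6110 m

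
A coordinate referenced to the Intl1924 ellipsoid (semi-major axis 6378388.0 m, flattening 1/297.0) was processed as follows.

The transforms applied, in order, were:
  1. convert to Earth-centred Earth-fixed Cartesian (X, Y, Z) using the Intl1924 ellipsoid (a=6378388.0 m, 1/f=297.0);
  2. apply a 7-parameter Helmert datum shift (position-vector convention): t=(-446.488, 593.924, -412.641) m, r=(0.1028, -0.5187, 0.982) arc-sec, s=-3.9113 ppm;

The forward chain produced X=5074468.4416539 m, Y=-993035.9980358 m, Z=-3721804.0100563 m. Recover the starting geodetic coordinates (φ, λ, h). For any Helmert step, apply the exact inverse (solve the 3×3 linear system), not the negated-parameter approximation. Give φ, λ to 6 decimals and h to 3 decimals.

φ=-35.923400°, λ=-11.078255°, h=80.789 m

start: X=5074468.4417, Y=-993035.9980, Z=-3721804.0101 m
→ Helmert⁻¹: X=5074920.6902, Y=-993659.8242, Z=-3721418.1914
→ geod (Bowring, a=6378388.000): φ=-35.92340000°, λ=-11.07825500°, h=80.7890 m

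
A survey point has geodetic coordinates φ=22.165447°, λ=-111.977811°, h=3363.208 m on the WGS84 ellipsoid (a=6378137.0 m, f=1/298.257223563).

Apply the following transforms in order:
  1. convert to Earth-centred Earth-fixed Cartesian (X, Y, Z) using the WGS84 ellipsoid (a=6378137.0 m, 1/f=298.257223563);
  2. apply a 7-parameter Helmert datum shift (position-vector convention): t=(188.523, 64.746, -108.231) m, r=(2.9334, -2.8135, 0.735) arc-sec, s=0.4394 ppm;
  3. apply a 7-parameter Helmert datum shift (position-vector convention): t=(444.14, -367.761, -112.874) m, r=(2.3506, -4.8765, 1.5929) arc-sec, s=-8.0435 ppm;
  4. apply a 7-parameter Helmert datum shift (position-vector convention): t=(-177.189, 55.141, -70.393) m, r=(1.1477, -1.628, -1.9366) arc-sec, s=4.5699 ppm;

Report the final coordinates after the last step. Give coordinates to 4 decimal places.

X=-2212453.3752 m, Y=-5483339.1022 m, Z=2392088.3294 m

start: φ=22.165447°, λ=-111.977811°, h=3363.208 m
→ ECEF (a=6378137.000, f=1/298.257223563): X=-2212817.8834, Y=-5483029.0588, Z=2392658.0140
→ Helmert 7p (PV): X=-2212643.4310, Y=-5483008.6344, Z=2392442.6739
→ Helmert 7p (PV): X=-2212195.7124, Y=-5483376.6441, Z=2392195.7615
→ Helmert 7p (PV): X=-2212453.3752, Y=-5483339.1022, Z=2392088.3294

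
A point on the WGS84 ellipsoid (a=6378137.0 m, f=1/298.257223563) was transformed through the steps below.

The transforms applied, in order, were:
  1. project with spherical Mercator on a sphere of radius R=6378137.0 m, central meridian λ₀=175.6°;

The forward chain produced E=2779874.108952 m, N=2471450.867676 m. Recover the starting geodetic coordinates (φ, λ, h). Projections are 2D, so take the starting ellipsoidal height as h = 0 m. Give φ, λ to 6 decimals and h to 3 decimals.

start: E=2779874.1090, N=2471450.8677 m
→ merc⁻¹: φ=21.66582800°, λ=-159.42796600°

φ=21.665828°, λ=-159.427966°, h=0.000 m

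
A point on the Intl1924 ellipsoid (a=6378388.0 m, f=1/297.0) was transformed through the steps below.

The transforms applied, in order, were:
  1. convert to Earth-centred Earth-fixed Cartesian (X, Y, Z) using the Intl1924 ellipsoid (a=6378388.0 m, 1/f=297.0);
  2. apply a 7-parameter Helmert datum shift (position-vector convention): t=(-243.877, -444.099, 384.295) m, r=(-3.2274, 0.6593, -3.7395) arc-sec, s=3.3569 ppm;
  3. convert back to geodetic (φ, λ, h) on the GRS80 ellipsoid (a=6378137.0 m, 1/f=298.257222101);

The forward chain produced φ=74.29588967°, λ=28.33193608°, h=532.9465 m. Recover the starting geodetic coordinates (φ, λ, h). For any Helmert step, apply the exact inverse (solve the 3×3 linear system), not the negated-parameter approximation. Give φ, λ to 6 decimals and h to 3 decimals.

start: φ=74.295890°, λ=28.331936°, h=532.946 m
→ ECEF (a=6378137.000, f=1/298.257222101): X=1524433.4722, Y=821919.2355, Z=6118472.4418
→ Helmert⁻¹: X=1524637.7675, Y=822292.4860, Z=6118085.3487
→ geod (Bowring, a=6378388.000): φ=74.29230000°, λ=28.33959600°, h=90.5910 m

φ=74.292300°, λ=28.339596°, h=90.591 m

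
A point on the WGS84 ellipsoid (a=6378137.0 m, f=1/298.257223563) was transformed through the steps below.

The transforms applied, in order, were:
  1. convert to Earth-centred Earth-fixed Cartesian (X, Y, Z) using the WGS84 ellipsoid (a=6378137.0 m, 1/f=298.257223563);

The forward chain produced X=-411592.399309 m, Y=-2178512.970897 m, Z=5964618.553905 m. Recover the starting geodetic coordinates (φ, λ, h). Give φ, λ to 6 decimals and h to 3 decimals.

start: X=-411592.3993, Y=-2178512.9709, Z=5964618.5539 m
→ geod (Bowring, a=6378137.000): φ=69.73514400°, λ=-100.69893600°, h=3995.8360 m

φ=69.735144°, λ=-100.698936°, h=3995.836 m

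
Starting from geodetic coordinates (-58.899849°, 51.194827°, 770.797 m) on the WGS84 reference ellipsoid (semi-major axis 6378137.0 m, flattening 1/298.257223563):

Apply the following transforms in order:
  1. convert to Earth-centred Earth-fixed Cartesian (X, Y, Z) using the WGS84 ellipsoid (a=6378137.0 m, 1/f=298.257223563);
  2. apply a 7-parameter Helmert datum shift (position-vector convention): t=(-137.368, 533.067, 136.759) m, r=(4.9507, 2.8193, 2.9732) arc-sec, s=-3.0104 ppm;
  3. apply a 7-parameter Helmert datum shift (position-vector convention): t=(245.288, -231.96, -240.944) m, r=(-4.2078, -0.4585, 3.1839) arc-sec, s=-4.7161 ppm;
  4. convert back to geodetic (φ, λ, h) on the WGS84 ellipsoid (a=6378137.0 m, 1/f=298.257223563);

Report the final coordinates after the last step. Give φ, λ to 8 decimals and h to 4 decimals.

start: φ=-58.899849°, λ=51.194827°, h=770.797 m
→ ECEF (a=6378137.000, f=1/298.257223563): X=2069934.8545, Y=2574003.8110, Z=-5438841.9648
→ Helmert 7p (PV): X=2069679.8126, Y=2574689.5071, Z=-5438655.3450
→ Helmert 7p (PV): X=2069887.6864, Y=2574366.4040, Z=-5438918.5625
→ geod (Bowring, a=6378137.000): φ=-58.89825955°, λ=51.19940582°, h=967.0780 m

φ=-58.89825955°, λ=51.19940582°, h=967.0780 m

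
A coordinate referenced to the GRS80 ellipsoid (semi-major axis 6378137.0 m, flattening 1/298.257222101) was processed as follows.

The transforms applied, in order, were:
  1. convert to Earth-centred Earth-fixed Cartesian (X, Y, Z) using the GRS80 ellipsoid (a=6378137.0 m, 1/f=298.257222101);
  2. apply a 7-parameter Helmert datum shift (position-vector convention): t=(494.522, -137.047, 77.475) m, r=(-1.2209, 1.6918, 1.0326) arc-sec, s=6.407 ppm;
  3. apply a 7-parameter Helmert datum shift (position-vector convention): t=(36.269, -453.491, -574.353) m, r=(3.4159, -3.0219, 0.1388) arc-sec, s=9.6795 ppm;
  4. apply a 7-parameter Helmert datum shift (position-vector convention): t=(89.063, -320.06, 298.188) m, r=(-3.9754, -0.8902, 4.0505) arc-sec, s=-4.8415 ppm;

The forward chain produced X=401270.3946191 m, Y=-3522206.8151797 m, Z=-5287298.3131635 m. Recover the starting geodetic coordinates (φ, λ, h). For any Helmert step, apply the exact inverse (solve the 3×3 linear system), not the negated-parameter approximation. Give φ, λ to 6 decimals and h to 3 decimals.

φ=-56.343789°, λ=-83.511124°, h=1588.891 m

start: X=401270.3946, Y=-3522206.8152, Z=-5287298.3132 m
→ Helmert⁻¹: X=401091.2942, Y=-3521809.7717, Z=-5287691.7091
→ Helmert⁻¹: X=400971.3157, Y=-3521410.0228, Z=-5287013.7372
→ Helmert⁻¹: X=400499.9650, Y=-3521221.1254, Z=-5287074.8955
→ geod (Bowring, a=6378137.000): φ=-56.34378900°, λ=-83.51112400°, h=1588.8910 m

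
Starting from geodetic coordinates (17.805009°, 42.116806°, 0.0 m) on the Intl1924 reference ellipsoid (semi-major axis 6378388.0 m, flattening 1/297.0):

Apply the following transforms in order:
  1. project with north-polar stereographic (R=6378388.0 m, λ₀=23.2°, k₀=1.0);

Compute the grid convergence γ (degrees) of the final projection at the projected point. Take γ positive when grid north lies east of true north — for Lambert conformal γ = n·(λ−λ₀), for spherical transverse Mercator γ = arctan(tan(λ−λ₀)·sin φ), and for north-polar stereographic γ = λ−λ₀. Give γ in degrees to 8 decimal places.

18.91680600

start: φ=17.805009°, λ=42.116806°, h=0.000 m
→ into stereo (λ₀=23.2°): φ=17.80500900°, λ−λ₀=18.91680600°
convergence γ = 18.91680600°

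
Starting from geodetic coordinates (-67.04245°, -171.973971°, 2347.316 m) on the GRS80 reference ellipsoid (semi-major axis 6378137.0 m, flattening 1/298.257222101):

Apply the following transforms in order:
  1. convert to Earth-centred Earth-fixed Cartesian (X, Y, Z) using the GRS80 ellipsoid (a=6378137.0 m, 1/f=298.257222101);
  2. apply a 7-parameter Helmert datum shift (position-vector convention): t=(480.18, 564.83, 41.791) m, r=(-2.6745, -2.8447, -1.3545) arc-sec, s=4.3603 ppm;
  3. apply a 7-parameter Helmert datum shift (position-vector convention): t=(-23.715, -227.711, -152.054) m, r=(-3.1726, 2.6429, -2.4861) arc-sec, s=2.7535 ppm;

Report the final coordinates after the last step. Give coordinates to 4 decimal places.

start: φ=-67.042450°, λ=-171.973971°, h=2347.316 m
→ ECEF (a=6378137.000, f=1/298.257222101): X=-2471345.1874, Y=-348469.8759, Z=-5852422.8889
→ Helmert 7p (PV): X=-2470797.3575, Y=-347966.2213, Z=-5852436.1816
→ Helmert 7p (PV): X=-2470907.0582, Y=-348255.1276, Z=-5852567.3393

X=-2470907.0582 m, Y=-348255.1276 m, Z=-5852567.3393 m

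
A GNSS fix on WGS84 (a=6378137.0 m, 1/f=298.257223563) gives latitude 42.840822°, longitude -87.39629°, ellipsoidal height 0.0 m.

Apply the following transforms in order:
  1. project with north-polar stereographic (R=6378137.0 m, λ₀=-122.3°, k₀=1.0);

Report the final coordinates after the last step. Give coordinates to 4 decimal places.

start: φ=42.840822°, λ=-87.396290°, h=0.000 m
→ stereo (R=6378137.0, λ₀=-122.3°): E=3185814.0891, N=-4566127.2877

E=3185814.0891 m, N=-4566127.2877 m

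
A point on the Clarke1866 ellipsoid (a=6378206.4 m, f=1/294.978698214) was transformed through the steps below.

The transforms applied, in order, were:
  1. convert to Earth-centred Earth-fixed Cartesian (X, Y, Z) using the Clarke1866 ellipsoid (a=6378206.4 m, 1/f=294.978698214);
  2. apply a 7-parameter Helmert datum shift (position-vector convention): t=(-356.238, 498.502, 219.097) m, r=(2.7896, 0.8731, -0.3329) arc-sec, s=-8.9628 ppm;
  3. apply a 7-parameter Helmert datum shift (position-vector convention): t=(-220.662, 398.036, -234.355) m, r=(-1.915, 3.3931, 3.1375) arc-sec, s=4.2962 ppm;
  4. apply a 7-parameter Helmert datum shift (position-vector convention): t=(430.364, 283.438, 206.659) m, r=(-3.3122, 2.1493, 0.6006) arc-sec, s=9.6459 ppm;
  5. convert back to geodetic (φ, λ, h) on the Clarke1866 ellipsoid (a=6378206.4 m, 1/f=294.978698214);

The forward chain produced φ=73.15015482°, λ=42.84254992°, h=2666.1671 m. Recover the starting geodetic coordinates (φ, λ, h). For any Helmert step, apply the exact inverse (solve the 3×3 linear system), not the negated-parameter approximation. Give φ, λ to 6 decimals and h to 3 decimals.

start: φ=73.150155°, λ=42.842550°, h=2666.167 m
→ ECEF (a=6378206.400, f=1/294.978698214): X=1360386.6881, Y=1261609.7530, Z=6084491.6925
→ Helmert⁻¹: X=1359883.4800, Y=1261212.4877, Z=6084260.7684
→ Helmert⁻¹: X=1360017.3844, Y=1260731.8582, Z=6084503.0607
→ Helmert⁻¹: X=1360358.0268, Y=1260329.1337, Z=6084327.2095
→ geod (Bowring, a=6378206.400): φ=73.15737100°, λ=42.81414100°, h=2250.3560 m

φ=73.157371°, λ=42.814141°, h=2250.356 m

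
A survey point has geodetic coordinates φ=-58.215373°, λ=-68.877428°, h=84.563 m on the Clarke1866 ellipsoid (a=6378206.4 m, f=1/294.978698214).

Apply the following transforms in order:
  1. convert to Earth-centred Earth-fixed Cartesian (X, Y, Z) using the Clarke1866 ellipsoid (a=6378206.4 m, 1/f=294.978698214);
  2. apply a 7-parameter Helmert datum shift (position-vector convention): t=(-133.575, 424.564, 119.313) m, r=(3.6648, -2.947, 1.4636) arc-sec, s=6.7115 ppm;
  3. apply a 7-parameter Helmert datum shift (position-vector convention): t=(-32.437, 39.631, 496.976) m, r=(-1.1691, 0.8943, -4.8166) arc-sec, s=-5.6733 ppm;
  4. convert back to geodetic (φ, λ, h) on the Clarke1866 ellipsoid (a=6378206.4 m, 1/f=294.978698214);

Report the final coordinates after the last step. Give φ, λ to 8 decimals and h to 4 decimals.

start: φ=-58.215373°, λ=-68.877428°, h=84.563 m
→ ECEF (a=6378206.400, f=1/294.978698214): X=1213659.6434, Y=-3141586.9194, Z=-5398283.7385
→ Helmert 7p (PV): X=1213633.6342, Y=-3141078.9139, Z=-5398239.1342
→ Helmert 7p (PV): X=1213497.5583, Y=-3141080.3995, Z=-5397698.9909
→ geod (Bowring, a=6378206.400): φ=-58.21665949°, λ=-68.87689480°, h=-692.1291 m

φ=-58.21665949°, λ=-68.87689480°, h=-692.1291 m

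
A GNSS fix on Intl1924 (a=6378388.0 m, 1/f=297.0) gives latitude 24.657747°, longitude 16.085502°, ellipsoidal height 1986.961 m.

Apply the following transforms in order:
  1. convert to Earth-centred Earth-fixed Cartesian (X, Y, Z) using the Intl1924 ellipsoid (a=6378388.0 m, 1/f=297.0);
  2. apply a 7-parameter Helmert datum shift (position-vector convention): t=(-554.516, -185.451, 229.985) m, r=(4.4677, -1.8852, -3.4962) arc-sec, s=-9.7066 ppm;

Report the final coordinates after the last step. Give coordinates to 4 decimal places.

start: φ=24.657747°, λ=16.085502°, h=1986.961 m
→ ECEF (a=6378388.000, f=1/297.0): X=5574830.1271, Y=1607563.9821, Z=2645531.5657
→ Helmert 7p (PV): X=5574224.5674, Y=1607211.1327, Z=2645821.6430

X=5574224.5674 m, Y=1607211.1327 m, Z=2645821.6430 m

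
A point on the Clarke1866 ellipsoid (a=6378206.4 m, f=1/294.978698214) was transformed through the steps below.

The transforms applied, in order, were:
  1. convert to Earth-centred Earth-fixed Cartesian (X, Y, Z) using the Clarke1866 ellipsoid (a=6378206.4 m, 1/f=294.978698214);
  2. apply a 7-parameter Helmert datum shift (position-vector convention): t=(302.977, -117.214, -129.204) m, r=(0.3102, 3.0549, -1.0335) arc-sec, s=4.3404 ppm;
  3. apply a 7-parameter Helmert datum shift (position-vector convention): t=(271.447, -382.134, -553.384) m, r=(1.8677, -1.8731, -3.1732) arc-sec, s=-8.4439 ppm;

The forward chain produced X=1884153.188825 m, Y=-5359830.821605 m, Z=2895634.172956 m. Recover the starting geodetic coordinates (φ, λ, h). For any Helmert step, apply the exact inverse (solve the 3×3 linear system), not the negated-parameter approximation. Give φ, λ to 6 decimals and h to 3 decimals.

start: X=1884153.1888, Y=-5359830.8216, Z=2895634.1730 m
→ Helmert⁻¹: X=1884006.4004, Y=-5359438.7338, Z=2896243.4325
→ Helmert⁻¹: X=1883679.2031, Y=-5359284.4642, Z=2896396.0233
→ geod (Bowring, a=6378206.400): φ=27.17326900°, λ=-70.63446500°, h=2736.5190 m

φ=27.173269°, λ=-70.634465°, h=2736.519 m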